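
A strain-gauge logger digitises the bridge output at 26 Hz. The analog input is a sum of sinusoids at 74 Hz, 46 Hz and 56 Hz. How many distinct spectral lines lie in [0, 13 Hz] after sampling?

fs/2 = 13 Hz.
74 Hz mod fs = 22 Hz.
22 Hz > fs/2 = 13 Hz, folds to fs − 22 Hz = 4 Hz.
46 Hz mod fs = 20 Hz.
20 Hz > fs/2 = 13 Hz, folds to fs − 20 Hz = 6 Hz.
56 Hz mod fs = 4 Hz.
4 Hz ≤ fs/2 = 13 Hz, appears at 4 Hz.
Distinct values: {4 Hz, 6 Hz} → 2.

2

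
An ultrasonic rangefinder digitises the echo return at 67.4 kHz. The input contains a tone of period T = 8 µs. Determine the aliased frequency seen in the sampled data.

9.8 kHz

T = 8 µs → f = 1/T = 125 kHz.
125 kHz mod fs = 57.6 kHz.
57.6 kHz > fs/2 = 33.7 kHz, folds to fs − 57.6 kHz = 9.8 kHz.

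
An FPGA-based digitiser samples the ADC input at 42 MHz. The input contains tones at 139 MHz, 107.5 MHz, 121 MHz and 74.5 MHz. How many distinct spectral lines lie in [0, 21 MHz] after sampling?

4

fs/2 = 21 MHz.
139 MHz mod fs = 13 MHz.
13 MHz ≤ fs/2 = 21 MHz, appears at 13 MHz.
107.5 MHz mod fs = 23.5 MHz.
23.5 MHz > fs/2 = 21 MHz, folds to fs − 23.5 MHz = 18.5 MHz.
121 MHz mod fs = 37 MHz.
37 MHz > fs/2 = 21 MHz, folds to fs − 37 MHz = 5 MHz.
74.5 MHz mod fs = 32.5 MHz.
32.5 MHz > fs/2 = 21 MHz, folds to fs − 32.5 MHz = 9.5 MHz.
Distinct values: {5 MHz, 9.5 MHz, 13 MHz, 18.5 MHz} → 4.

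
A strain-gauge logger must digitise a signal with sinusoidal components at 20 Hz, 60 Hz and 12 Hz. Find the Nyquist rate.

Highest-frequency component: 60 Hz.
Nyquist rate = 2 × 60 Hz = 120 Hz.

120 Hz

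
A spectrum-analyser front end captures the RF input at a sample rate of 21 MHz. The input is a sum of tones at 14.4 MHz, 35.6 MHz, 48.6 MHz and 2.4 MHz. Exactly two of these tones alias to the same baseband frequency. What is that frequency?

fs/2 = 10.5 MHz.
14.4 MHz > fs/2 = 10.5 MHz, folds to fs − 14.4 MHz = 6.6 MHz.
35.6 MHz mod fs = 14.6 MHz.
14.6 MHz > fs/2 = 10.5 MHz, folds to fs − 14.6 MHz = 6.4 MHz.
48.6 MHz mod fs = 6.6 MHz.
6.6 MHz ≤ fs/2 = 10.5 MHz, appears at 6.6 MHz.
2.4 MHz ≤ fs/2 = 10.5 MHz, passes unchanged.
14.4 MHz and 48.6 MHz both map to 6.6 MHz.

6.6 MHz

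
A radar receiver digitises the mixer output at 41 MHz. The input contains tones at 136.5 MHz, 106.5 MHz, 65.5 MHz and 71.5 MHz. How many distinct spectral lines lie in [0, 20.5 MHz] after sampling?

3

fs/2 = 20.5 MHz.
136.5 MHz mod fs = 13.5 MHz.
13.5 MHz ≤ fs/2 = 20.5 MHz, appears at 13.5 MHz.
106.5 MHz mod fs = 24.5 MHz.
24.5 MHz > fs/2 = 20.5 MHz, folds to fs − 24.5 MHz = 16.5 MHz.
65.5 MHz mod fs = 24.5 MHz.
24.5 MHz > fs/2 = 20.5 MHz, folds to fs − 24.5 MHz = 16.5 MHz.
71.5 MHz mod fs = 30.5 MHz.
30.5 MHz > fs/2 = 20.5 MHz, folds to fs − 30.5 MHz = 10.5 MHz.
Distinct values: {10.5 MHz, 13.5 MHz, 16.5 MHz} → 3.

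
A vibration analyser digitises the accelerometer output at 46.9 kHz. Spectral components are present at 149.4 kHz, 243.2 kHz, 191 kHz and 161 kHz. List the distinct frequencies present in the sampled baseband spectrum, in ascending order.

3.4 kHz, 8.7 kHz, 20.3 kHz

fs/2 = 23.45 kHz.
149.4 kHz mod fs = 8.7 kHz.
8.7 kHz ≤ fs/2 = 23.45 kHz, appears at 8.7 kHz.
243.2 kHz mod fs = 8.7 kHz.
8.7 kHz ≤ fs/2 = 23.45 kHz, appears at 8.7 kHz.
191 kHz mod fs = 3.4 kHz.
3.4 kHz ≤ fs/2 = 23.45 kHz, appears at 3.4 kHz.
161 kHz mod fs = 20.3 kHz.
20.3 kHz ≤ fs/2 = 23.45 kHz, appears at 20.3 kHz.
Distinct values: {3.4 kHz, 8.7 kHz, 20.3 kHz}.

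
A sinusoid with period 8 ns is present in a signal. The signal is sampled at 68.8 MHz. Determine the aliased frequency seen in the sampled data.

T = 8 ns → f = 1/T = 125 MHz.
125 MHz mod fs = 56.2 MHz.
56.2 MHz > fs/2 = 34.4 MHz, folds to fs − 56.2 MHz = 12.6 MHz.

12.6 MHz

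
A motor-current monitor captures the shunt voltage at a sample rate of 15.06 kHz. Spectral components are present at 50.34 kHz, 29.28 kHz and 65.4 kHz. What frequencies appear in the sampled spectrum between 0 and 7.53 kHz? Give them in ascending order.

0.84 kHz, 5.16 kHz

fs/2 = 7.53 kHz.
50.34 kHz mod fs = 5.16 kHz.
5.16 kHz ≤ fs/2 = 7.53 kHz, appears at 5.16 kHz.
29.28 kHz mod fs = 14.22 kHz.
14.22 kHz > fs/2 = 7.53 kHz, folds to fs − 14.22 kHz = 0.84 kHz.
65.4 kHz mod fs = 5.16 kHz.
5.16 kHz ≤ fs/2 = 7.53 kHz, appears at 5.16 kHz.
Distinct values: {0.84 kHz, 5.16 kHz}.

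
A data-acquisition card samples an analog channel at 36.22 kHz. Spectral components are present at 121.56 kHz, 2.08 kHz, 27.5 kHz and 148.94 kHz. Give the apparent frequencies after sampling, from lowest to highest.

fs/2 = 18.11 kHz.
121.56 kHz mod fs = 12.9 kHz.
12.9 kHz ≤ fs/2 = 18.11 kHz, appears at 12.9 kHz.
2.08 kHz ≤ fs/2 = 18.11 kHz, passes unchanged.
27.5 kHz > fs/2 = 18.11 kHz, folds to fs − 27.5 kHz = 8.72 kHz.
148.94 kHz mod fs = 4.06 kHz.
4.06 kHz ≤ fs/2 = 18.11 kHz, appears at 4.06 kHz.
Distinct values: {2.08 kHz, 4.06 kHz, 8.72 kHz, 12.9 kHz}.

2.08 kHz, 4.06 kHz, 8.72 kHz, 12.9 kHz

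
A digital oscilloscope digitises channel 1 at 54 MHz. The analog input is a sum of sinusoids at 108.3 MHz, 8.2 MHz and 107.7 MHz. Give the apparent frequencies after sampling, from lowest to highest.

fs/2 = 27 MHz.
108.3 MHz mod fs = 0.3 MHz.
0.3 MHz ≤ fs/2 = 27 MHz, appears at 0.3 MHz.
8.2 MHz ≤ fs/2 = 27 MHz, passes unchanged.
107.7 MHz mod fs = 53.7 MHz.
53.7 MHz > fs/2 = 27 MHz, folds to fs − 53.7 MHz = 0.3 MHz.
Distinct values: {0.3 MHz, 8.2 MHz}.

0.3 MHz, 8.2 MHz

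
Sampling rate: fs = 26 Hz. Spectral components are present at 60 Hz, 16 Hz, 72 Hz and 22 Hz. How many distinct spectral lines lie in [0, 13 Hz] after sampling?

4

fs/2 = 13 Hz.
60 Hz mod fs = 8 Hz.
8 Hz ≤ fs/2 = 13 Hz, appears at 8 Hz.
16 Hz > fs/2 = 13 Hz, folds to fs − 16 Hz = 10 Hz.
72 Hz mod fs = 20 Hz.
20 Hz > fs/2 = 13 Hz, folds to fs − 20 Hz = 6 Hz.
22 Hz > fs/2 = 13 Hz, folds to fs − 22 Hz = 4 Hz.
Distinct values: {4 Hz, 6 Hz, 8 Hz, 10 Hz} → 4.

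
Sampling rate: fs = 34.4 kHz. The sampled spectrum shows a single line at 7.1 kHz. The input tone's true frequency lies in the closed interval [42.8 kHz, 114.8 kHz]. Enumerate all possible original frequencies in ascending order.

61.7 kHz, 75.9 kHz, 96.1 kHz, 110.3 kHz

Frequencies that alias to 7.1 kHz are k·fs ± 7.1 kHz for integer k ≥ 0.
k=0: 7.1 kHz.
k=1: 27.3 kHz, 41.5 kHz.
k=2: 61.7 kHz, 75.9 kHz.
k=3: 96.1 kHz, 110.3 kHz.
k=4: 130.5 kHz, 144.7 kHz.
Within [42.8 kHz, 114.8 kHz]: 61.7 kHz, 75.9 kHz, 96.1 kHz, 110.3 kHz.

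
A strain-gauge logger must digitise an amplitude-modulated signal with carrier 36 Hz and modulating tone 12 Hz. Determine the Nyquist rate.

AM sidebands sit at fc ± fm = 24 Hz and 48 Hz.
Highest-frequency component: 48 Hz.
Nyquist rate = 2 × 48 Hz = 96 Hz.

96 Hz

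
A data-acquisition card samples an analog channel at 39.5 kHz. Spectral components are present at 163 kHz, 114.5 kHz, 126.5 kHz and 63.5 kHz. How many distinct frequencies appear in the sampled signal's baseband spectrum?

fs/2 = 19.75 kHz.
163 kHz mod fs = 5 kHz.
5 kHz ≤ fs/2 = 19.75 kHz, appears at 5 kHz.
114.5 kHz mod fs = 35.5 kHz.
35.5 kHz > fs/2 = 19.75 kHz, folds to fs − 35.5 kHz = 4 kHz.
126.5 kHz mod fs = 8 kHz.
8 kHz ≤ fs/2 = 19.75 kHz, appears at 8 kHz.
63.5 kHz mod fs = 24 kHz.
24 kHz > fs/2 = 19.75 kHz, folds to fs − 24 kHz = 15.5 kHz.
Distinct values: {4 kHz, 5 kHz, 8 kHz, 15.5 kHz} → 4.

4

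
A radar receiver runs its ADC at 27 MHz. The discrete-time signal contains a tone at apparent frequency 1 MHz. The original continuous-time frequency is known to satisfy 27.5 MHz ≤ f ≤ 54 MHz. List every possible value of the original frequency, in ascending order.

28 MHz, 53 MHz

Frequencies that alias to 1 MHz are k·fs ± 1 MHz for integer k ≥ 0.
k=0: 1 MHz.
k=1: 26 MHz, 28 MHz.
k=2: 53 MHz, 55 MHz.
k=3: 80 MHz, 82 MHz.
Within [27.5 MHz, 54 MHz]: 28 MHz, 53 MHz.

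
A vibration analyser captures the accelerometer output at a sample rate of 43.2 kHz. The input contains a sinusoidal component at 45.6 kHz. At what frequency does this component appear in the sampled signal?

2.4 kHz

45.6 kHz mod fs = 2.4 kHz.
2.4 kHz ≤ fs/2 = 21.6 kHz, appears at 2.4 kHz.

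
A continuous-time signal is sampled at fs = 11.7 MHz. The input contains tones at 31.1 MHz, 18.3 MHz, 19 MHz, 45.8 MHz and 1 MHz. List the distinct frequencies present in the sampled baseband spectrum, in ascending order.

1 MHz, 4 MHz, 4.4 MHz, 5.1 MHz

fs/2 = 5.85 MHz.
31.1 MHz mod fs = 7.7 MHz.
7.7 MHz > fs/2 = 5.85 MHz, folds to fs − 7.7 MHz = 4 MHz.
18.3 MHz mod fs = 6.6 MHz.
6.6 MHz > fs/2 = 5.85 MHz, folds to fs − 6.6 MHz = 5.1 MHz.
19 MHz mod fs = 7.3 MHz.
7.3 MHz > fs/2 = 5.85 MHz, folds to fs − 7.3 MHz = 4.4 MHz.
45.8 MHz mod fs = 10.7 MHz.
10.7 MHz > fs/2 = 5.85 MHz, folds to fs − 10.7 MHz = 1 MHz.
1 MHz ≤ fs/2 = 5.85 MHz, passes unchanged.
Distinct values: {1 MHz, 4 MHz, 4.4 MHz, 5.1 MHz}.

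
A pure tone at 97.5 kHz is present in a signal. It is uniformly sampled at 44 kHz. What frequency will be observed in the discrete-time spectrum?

9.5 kHz

97.5 kHz mod fs = 9.5 kHz.
9.5 kHz ≤ fs/2 = 22 kHz, appears at 9.5 kHz.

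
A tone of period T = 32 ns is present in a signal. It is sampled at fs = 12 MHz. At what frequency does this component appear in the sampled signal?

4.75 MHz

T = 32 ns → f = 1/T = 31.25 MHz.
31.25 MHz mod fs = 7.25 MHz.
7.25 MHz > fs/2 = 6 MHz, folds to fs − 7.25 MHz = 4.75 MHz.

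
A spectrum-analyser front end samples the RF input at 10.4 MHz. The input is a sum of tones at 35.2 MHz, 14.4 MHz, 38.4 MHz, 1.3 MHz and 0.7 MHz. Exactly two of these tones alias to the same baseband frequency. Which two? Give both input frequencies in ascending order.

14.4 MHz, 35.2 MHz

fs/2 = 5.2 MHz.
35.2 MHz mod fs = 4 MHz.
4 MHz ≤ fs/2 = 5.2 MHz, appears at 4 MHz.
14.4 MHz mod fs = 4 MHz.
4 MHz ≤ fs/2 = 5.2 MHz, appears at 4 MHz.
38.4 MHz mod fs = 7.2 MHz.
7.2 MHz > fs/2 = 5.2 MHz, folds to fs − 7.2 MHz = 3.2 MHz.
1.3 MHz ≤ fs/2 = 5.2 MHz, passes unchanged.
0.7 MHz ≤ fs/2 = 5.2 MHz, passes unchanged.
14.4 MHz and 35.2 MHz both map to 4 MHz.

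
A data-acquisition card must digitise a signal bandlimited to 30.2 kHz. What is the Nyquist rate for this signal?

60.4 kHz

Nyquist rate = 2 × 30.2 kHz = 60.4 kHz.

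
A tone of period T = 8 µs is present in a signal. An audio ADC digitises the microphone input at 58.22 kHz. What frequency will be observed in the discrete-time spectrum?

8.56 kHz

T = 8 µs → f = 1/T = 125 kHz.
125 kHz mod fs = 8.56 kHz.
8.56 kHz ≤ fs/2 = 29.11 kHz, appears at 8.56 kHz.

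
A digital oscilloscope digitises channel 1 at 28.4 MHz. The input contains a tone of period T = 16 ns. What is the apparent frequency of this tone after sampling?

5.7 MHz

T = 16 ns → f = 1/T = 62.5 MHz.
62.5 MHz mod fs = 5.7 MHz.
5.7 MHz ≤ fs/2 = 14.2 MHz, appears at 5.7 MHz.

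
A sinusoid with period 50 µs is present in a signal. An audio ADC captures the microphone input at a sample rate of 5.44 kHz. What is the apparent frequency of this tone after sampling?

1.76 kHz

T = 50 µs → f = 1/T = 20 kHz.
20 kHz mod fs = 3.68 kHz.
3.68 kHz > fs/2 = 2.72 kHz, folds to fs − 3.68 kHz = 1.76 kHz.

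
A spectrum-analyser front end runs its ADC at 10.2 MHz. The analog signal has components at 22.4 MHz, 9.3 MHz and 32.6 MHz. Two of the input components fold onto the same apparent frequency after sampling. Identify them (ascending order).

fs/2 = 5.1 MHz.
22.4 MHz mod fs = 2 MHz.
2 MHz ≤ fs/2 = 5.1 MHz, appears at 2 MHz.
9.3 MHz > fs/2 = 5.1 MHz, folds to fs − 9.3 MHz = 0.9 MHz.
32.6 MHz mod fs = 2 MHz.
2 MHz ≤ fs/2 = 5.1 MHz, appears at 2 MHz.
22.4 MHz and 32.6 MHz both map to 2 MHz.

22.4 MHz, 32.6 MHz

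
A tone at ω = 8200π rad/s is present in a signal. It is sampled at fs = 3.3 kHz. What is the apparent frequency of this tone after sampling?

0.8 kHz

ω = 8200π rad/s → f = ω/(2π) = 4100 Hz = 4.1 kHz.
4.1 kHz mod fs = 0.8 kHz.
0.8 kHz ≤ fs/2 = 1.65 kHz, appears at 0.8 kHz.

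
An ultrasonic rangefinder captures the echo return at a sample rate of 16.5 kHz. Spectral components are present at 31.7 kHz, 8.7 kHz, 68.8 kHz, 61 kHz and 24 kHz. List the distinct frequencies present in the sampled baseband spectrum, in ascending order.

fs/2 = 8.25 kHz.
31.7 kHz mod fs = 15.2 kHz.
15.2 kHz > fs/2 = 8.25 kHz, folds to fs − 15.2 kHz = 1.3 kHz.
8.7 kHz > fs/2 = 8.25 kHz, folds to fs − 8.7 kHz = 7.8 kHz.
68.8 kHz mod fs = 2.8 kHz.
2.8 kHz ≤ fs/2 = 8.25 kHz, appears at 2.8 kHz.
61 kHz mod fs = 11.5 kHz.
11.5 kHz > fs/2 = 8.25 kHz, folds to fs − 11.5 kHz = 5 kHz.
24 kHz mod fs = 7.5 kHz.
7.5 kHz ≤ fs/2 = 8.25 kHz, appears at 7.5 kHz.
Distinct values: {1.3 kHz, 2.8 kHz, 5 kHz, 7.5 kHz, 7.8 kHz}.

1.3 kHz, 2.8 kHz, 5 kHz, 7.5 kHz, 7.8 kHz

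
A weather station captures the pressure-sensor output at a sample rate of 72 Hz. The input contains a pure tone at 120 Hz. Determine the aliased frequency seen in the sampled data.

24 Hz

120 Hz mod fs = 48 Hz.
48 Hz > fs/2 = 36 Hz, folds to fs − 48 Hz = 24 Hz.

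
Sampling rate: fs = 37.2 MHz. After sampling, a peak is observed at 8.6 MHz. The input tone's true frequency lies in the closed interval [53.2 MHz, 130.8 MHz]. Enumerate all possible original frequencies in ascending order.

Frequencies that alias to 8.6 MHz are k·fs ± 8.6 MHz for integer k ≥ 0.
k=0: 8.6 MHz.
k=1: 28.6 MHz, 45.8 MHz.
k=2: 65.8 MHz, 83 MHz.
k=3: 103 MHz, 120.2 MHz.
k=4: 140.2 MHz, 157.4 MHz.
Within [53.2 MHz, 130.8 MHz]: 65.8 MHz, 83 MHz, 103 MHz, 120.2 MHz.

65.8 MHz, 83 MHz, 103 MHz, 120.2 MHz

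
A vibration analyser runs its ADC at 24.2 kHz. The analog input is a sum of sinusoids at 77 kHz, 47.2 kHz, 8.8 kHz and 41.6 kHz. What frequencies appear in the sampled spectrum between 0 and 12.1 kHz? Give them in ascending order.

1.2 kHz, 4.4 kHz, 6.8 kHz, 8.8 kHz

fs/2 = 12.1 kHz.
77 kHz mod fs = 4.4 kHz.
4.4 kHz ≤ fs/2 = 12.1 kHz, appears at 4.4 kHz.
47.2 kHz mod fs = 23 kHz.
23 kHz > fs/2 = 12.1 kHz, folds to fs − 23 kHz = 1.2 kHz.
8.8 kHz ≤ fs/2 = 12.1 kHz, passes unchanged.
41.6 kHz mod fs = 17.4 kHz.
17.4 kHz > fs/2 = 12.1 kHz, folds to fs − 17.4 kHz = 6.8 kHz.
Distinct values: {1.2 kHz, 4.4 kHz, 6.8 kHz, 8.8 kHz}.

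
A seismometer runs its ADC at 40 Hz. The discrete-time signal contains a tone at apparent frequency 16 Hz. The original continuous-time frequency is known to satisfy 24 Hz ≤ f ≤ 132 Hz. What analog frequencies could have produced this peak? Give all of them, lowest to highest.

24 Hz, 56 Hz, 64 Hz, 96 Hz, 104 Hz

Frequencies that alias to 16 Hz are k·fs ± 16 Hz for integer k ≥ 0.
k=0: 16 Hz.
k=1: 24 Hz, 56 Hz.
k=2: 64 Hz, 96 Hz.
k=3: 104 Hz, 136 Hz.
k=4: 144 Hz, 176 Hz.
Within [24 Hz, 132 Hz]: 24 Hz, 56 Hz, 64 Hz, 96 Hz, 104 Hz.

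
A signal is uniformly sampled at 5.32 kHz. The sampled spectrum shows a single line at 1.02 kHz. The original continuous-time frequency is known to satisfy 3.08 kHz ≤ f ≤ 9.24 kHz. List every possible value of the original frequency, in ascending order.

4.3 kHz, 6.34 kHz

Frequencies that alias to 1.02 kHz are k·fs ± 1.02 kHz for integer k ≥ 0.
k=0: 1.02 kHz.
k=1: 4.3 kHz, 6.34 kHz.
k=2: 9.62 kHz, 11.66 kHz.
Within [3.08 kHz, 9.24 kHz]: 4.3 kHz, 6.34 kHz.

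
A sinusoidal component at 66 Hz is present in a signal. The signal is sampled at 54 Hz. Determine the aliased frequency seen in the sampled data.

12 Hz

66 Hz mod fs = 12 Hz.
12 Hz ≤ fs/2 = 27 Hz, appears at 12 Hz.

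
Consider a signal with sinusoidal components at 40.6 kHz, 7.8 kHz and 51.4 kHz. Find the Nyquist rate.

Highest-frequency component: 51.4 kHz.
Nyquist rate = 2 × 51.4 kHz = 102.8 kHz.

102.8 kHz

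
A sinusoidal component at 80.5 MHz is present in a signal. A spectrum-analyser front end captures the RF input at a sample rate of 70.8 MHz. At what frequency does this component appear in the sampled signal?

9.7 MHz

80.5 MHz mod fs = 9.7 MHz.
9.7 MHz ≤ fs/2 = 35.4 MHz, appears at 9.7 MHz.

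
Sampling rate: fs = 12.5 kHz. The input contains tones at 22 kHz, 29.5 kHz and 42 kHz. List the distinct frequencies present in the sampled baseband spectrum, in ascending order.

3 kHz, 4.5 kHz

fs/2 = 6.25 kHz.
22 kHz mod fs = 9.5 kHz.
9.5 kHz > fs/2 = 6.25 kHz, folds to fs − 9.5 kHz = 3 kHz.
29.5 kHz mod fs = 4.5 kHz.
4.5 kHz ≤ fs/2 = 6.25 kHz, appears at 4.5 kHz.
42 kHz mod fs = 4.5 kHz.
4.5 kHz ≤ fs/2 = 6.25 kHz, appears at 4.5 kHz.
Distinct values: {3 kHz, 4.5 kHz}.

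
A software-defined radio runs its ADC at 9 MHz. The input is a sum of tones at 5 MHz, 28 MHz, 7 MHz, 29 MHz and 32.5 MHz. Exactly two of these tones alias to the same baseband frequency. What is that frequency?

2 MHz

fs/2 = 4.5 MHz.
5 MHz > fs/2 = 4.5 MHz, folds to fs − 5 MHz = 4 MHz.
28 MHz mod fs = 1 MHz.
1 MHz ≤ fs/2 = 4.5 MHz, appears at 1 MHz.
7 MHz > fs/2 = 4.5 MHz, folds to fs − 7 MHz = 2 MHz.
29 MHz mod fs = 2 MHz.
2 MHz ≤ fs/2 = 4.5 MHz, appears at 2 MHz.
32.5 MHz mod fs = 5.5 MHz.
5.5 MHz > fs/2 = 4.5 MHz, folds to fs − 5.5 MHz = 3.5 MHz.
7 MHz and 29 MHz both map to 2 MHz.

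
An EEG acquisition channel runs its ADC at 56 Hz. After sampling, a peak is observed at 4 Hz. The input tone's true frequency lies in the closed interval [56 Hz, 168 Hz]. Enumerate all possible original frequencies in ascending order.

Frequencies that alias to 4 Hz are k·fs ± 4 Hz for integer k ≥ 0.
k=0: 4 Hz.
k=1: 52 Hz, 60 Hz.
k=2: 108 Hz, 116 Hz.
k=3: 164 Hz, 172 Hz.
k=4: 220 Hz, 228 Hz.
Within [56 Hz, 168 Hz]: 60 Hz, 108 Hz, 116 Hz, 164 Hz.

60 Hz, 108 Hz, 116 Hz, 164 Hz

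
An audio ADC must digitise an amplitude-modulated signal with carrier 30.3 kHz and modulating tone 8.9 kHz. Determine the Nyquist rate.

AM sidebands sit at fc ± fm = 21.4 kHz and 39.2 kHz.
Highest-frequency component: 39.2 kHz.
Nyquist rate = 2 × 39.2 kHz = 78.4 kHz.

78.4 kHz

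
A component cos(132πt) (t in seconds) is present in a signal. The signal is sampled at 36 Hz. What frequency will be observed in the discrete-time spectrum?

ω = 132π rad/s → f = ω/(2π) = 66 Hz.
66 Hz mod fs = 30 Hz.
30 Hz > fs/2 = 18 Hz, folds to fs − 30 Hz = 6 Hz.

6 Hz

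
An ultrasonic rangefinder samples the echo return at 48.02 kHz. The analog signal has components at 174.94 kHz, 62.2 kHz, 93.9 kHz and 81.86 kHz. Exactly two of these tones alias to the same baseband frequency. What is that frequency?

14.18 kHz

fs/2 = 24.01 kHz.
174.94 kHz mod fs = 30.88 kHz.
30.88 kHz > fs/2 = 24.01 kHz, folds to fs − 30.88 kHz = 17.14 kHz.
62.2 kHz mod fs = 14.18 kHz.
14.18 kHz ≤ fs/2 = 24.01 kHz, appears at 14.18 kHz.
93.9 kHz mod fs = 45.88 kHz.
45.88 kHz > fs/2 = 24.01 kHz, folds to fs − 45.88 kHz = 2.14 kHz.
81.86 kHz mod fs = 33.84 kHz.
33.84 kHz > fs/2 = 24.01 kHz, folds to fs − 33.84 kHz = 14.18 kHz.
62.2 kHz and 81.86 kHz both map to 14.18 kHz.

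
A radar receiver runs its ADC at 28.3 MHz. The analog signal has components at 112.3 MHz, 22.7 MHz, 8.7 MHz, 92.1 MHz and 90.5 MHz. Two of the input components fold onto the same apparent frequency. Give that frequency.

fs/2 = 14.15 MHz.
112.3 MHz mod fs = 27.4 MHz.
27.4 MHz > fs/2 = 14.15 MHz, folds to fs − 27.4 MHz = 0.9 MHz.
22.7 MHz > fs/2 = 14.15 MHz, folds to fs − 22.7 MHz = 5.6 MHz.
8.7 MHz ≤ fs/2 = 14.15 MHz, passes unchanged.
92.1 MHz mod fs = 7.2 MHz.
7.2 MHz ≤ fs/2 = 14.15 MHz, appears at 7.2 MHz.
90.5 MHz mod fs = 5.6 MHz.
5.6 MHz ≤ fs/2 = 14.15 MHz, appears at 5.6 MHz.
22.7 MHz and 90.5 MHz both map to 5.6 MHz.

5.6 MHz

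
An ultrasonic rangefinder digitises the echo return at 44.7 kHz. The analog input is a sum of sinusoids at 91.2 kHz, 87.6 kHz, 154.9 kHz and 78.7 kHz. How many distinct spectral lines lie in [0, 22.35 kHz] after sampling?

fs/2 = 22.35 kHz.
91.2 kHz mod fs = 1.8 kHz.
1.8 kHz ≤ fs/2 = 22.35 kHz, appears at 1.8 kHz.
87.6 kHz mod fs = 42.9 kHz.
42.9 kHz > fs/2 = 22.35 kHz, folds to fs − 42.9 kHz = 1.8 kHz.
154.9 kHz mod fs = 20.8 kHz.
20.8 kHz ≤ fs/2 = 22.35 kHz, appears at 20.8 kHz.
78.7 kHz mod fs = 34 kHz.
34 kHz > fs/2 = 22.35 kHz, folds to fs − 34 kHz = 10.7 kHz.
Distinct values: {1.8 kHz, 10.7 kHz, 20.8 kHz} → 3.

3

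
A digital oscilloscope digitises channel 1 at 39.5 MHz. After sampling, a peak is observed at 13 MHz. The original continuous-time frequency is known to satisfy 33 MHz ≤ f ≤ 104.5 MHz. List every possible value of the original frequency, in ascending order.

52.5 MHz, 66 MHz, 92 MHz

Frequencies that alias to 13 MHz are k·fs ± 13 MHz for integer k ≥ 0.
k=0: 13 MHz.
k=1: 26.5 MHz, 52.5 MHz.
k=2: 66 MHz, 92 MHz.
k=3: 105.5 MHz, 131.5 MHz.
Within [33 MHz, 104.5 MHz]: 52.5 MHz, 66 MHz, 92 MHz.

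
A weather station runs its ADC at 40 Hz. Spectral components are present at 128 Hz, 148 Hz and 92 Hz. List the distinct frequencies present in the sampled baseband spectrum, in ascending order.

fs/2 = 20 Hz.
128 Hz mod fs = 8 Hz.
8 Hz ≤ fs/2 = 20 Hz, appears at 8 Hz.
148 Hz mod fs = 28 Hz.
28 Hz > fs/2 = 20 Hz, folds to fs − 28 Hz = 12 Hz.
92 Hz mod fs = 12 Hz.
12 Hz ≤ fs/2 = 20 Hz, appears at 12 Hz.
Distinct values: {8 Hz, 12 Hz}.

8 Hz, 12 Hz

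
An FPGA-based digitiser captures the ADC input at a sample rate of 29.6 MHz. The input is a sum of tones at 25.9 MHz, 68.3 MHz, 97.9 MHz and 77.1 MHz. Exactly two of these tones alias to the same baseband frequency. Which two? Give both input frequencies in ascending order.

fs/2 = 14.8 MHz.
25.9 MHz > fs/2 = 14.8 MHz, folds to fs − 25.9 MHz = 3.7 MHz.
68.3 MHz mod fs = 9.1 MHz.
9.1 MHz ≤ fs/2 = 14.8 MHz, appears at 9.1 MHz.
97.9 MHz mod fs = 9.1 MHz.
9.1 MHz ≤ fs/2 = 14.8 MHz, appears at 9.1 MHz.
77.1 MHz mod fs = 17.9 MHz.
17.9 MHz > fs/2 = 14.8 MHz, folds to fs − 17.9 MHz = 11.7 MHz.
68.3 MHz and 97.9 MHz both map to 9.1 MHz.

68.3 MHz, 97.9 MHz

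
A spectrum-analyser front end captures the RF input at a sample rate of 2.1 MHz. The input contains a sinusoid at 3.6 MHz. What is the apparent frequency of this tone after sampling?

0.6 MHz

3.6 MHz mod fs = 1.5 MHz.
1.5 MHz > fs/2 = 1.05 MHz, folds to fs − 1.5 MHz = 0.6 MHz.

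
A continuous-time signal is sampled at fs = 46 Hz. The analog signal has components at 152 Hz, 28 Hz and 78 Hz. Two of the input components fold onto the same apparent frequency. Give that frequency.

14 Hz

fs/2 = 23 Hz.
152 Hz mod fs = 14 Hz.
14 Hz ≤ fs/2 = 23 Hz, appears at 14 Hz.
28 Hz > fs/2 = 23 Hz, folds to fs − 28 Hz = 18 Hz.
78 Hz mod fs = 32 Hz.
32 Hz > fs/2 = 23 Hz, folds to fs − 32 Hz = 14 Hz.
78 Hz and 152 Hz both map to 14 Hz.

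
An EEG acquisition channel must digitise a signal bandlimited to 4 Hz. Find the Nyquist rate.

8 Hz

Nyquist rate = 2 × 4 Hz = 8 Hz.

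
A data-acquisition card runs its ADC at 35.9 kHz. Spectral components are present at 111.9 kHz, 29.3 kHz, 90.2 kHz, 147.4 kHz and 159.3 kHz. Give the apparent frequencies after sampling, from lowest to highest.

fs/2 = 17.95 kHz.
111.9 kHz mod fs = 4.2 kHz.
4.2 kHz ≤ fs/2 = 17.95 kHz, appears at 4.2 kHz.
29.3 kHz > fs/2 = 17.95 kHz, folds to fs − 29.3 kHz = 6.6 kHz.
90.2 kHz mod fs = 18.4 kHz.
18.4 kHz > fs/2 = 17.95 kHz, folds to fs − 18.4 kHz = 17.5 kHz.
147.4 kHz mod fs = 3.8 kHz.
3.8 kHz ≤ fs/2 = 17.95 kHz, appears at 3.8 kHz.
159.3 kHz mod fs = 15.7 kHz.
15.7 kHz ≤ fs/2 = 17.95 kHz, appears at 15.7 kHz.
Distinct values: {3.8 kHz, 4.2 kHz, 6.6 kHz, 15.7 kHz, 17.5 kHz}.

3.8 kHz, 4.2 kHz, 6.6 kHz, 15.7 kHz, 17.5 kHz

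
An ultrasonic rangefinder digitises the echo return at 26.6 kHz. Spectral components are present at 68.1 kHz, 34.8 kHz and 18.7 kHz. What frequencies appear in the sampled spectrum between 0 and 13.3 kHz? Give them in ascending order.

fs/2 = 13.3 kHz.
68.1 kHz mod fs = 14.9 kHz.
14.9 kHz > fs/2 = 13.3 kHz, folds to fs − 14.9 kHz = 11.7 kHz.
34.8 kHz mod fs = 8.2 kHz.
8.2 kHz ≤ fs/2 = 13.3 kHz, appears at 8.2 kHz.
18.7 kHz > fs/2 = 13.3 kHz, folds to fs − 18.7 kHz = 7.9 kHz.
Distinct values: {7.9 kHz, 8.2 kHz, 11.7 kHz}.

7.9 kHz, 8.2 kHz, 11.7 kHz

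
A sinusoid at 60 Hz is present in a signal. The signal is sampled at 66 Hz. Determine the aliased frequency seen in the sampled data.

6 Hz

60 Hz > fs/2 = 33 Hz, folds to fs − 60 Hz = 6 Hz.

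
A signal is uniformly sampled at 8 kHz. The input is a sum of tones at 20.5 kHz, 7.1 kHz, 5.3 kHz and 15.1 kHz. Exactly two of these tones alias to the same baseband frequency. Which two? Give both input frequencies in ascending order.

7.1 kHz, 15.1 kHz

fs/2 = 4 kHz.
20.5 kHz mod fs = 4.5 kHz.
4.5 kHz > fs/2 = 4 kHz, folds to fs − 4.5 kHz = 3.5 kHz.
7.1 kHz > fs/2 = 4 kHz, folds to fs − 7.1 kHz = 0.9 kHz.
5.3 kHz > fs/2 = 4 kHz, folds to fs − 5.3 kHz = 2.7 kHz.
15.1 kHz mod fs = 7.1 kHz.
7.1 kHz > fs/2 = 4 kHz, folds to fs − 7.1 kHz = 0.9 kHz.
7.1 kHz and 15.1 kHz both map to 0.9 kHz.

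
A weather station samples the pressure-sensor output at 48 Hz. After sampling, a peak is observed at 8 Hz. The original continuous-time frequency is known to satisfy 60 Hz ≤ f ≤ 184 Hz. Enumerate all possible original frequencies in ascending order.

88 Hz, 104 Hz, 136 Hz, 152 Hz, 184 Hz

Frequencies that alias to 8 Hz are k·fs ± 8 Hz for integer k ≥ 0.
k=0: 8 Hz.
k=1: 40 Hz, 56 Hz.
k=2: 88 Hz, 104 Hz.
k=3: 136 Hz, 152 Hz.
k=4: 184 Hz, 200 Hz.
k=5: 232 Hz, 248 Hz.
Within [60 Hz, 184 Hz]: 88 Hz, 104 Hz, 136 Hz, 152 Hz, 184 Hz.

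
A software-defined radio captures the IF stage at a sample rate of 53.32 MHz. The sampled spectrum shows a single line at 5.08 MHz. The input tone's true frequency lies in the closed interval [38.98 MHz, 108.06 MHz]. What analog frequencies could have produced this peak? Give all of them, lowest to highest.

48.24 MHz, 58.4 MHz, 101.56 MHz

Frequencies that alias to 5.08 MHz are k·fs ± 5.08 MHz for integer k ≥ 0.
k=0: 5.08 MHz.
k=1: 48.24 MHz, 58.4 MHz.
k=2: 101.56 MHz, 111.72 MHz.
k=3: 154.88 MHz, 165.04 MHz.
Within [38.98 MHz, 108.06 MHz]: 48.24 MHz, 58.4 MHz, 101.56 MHz.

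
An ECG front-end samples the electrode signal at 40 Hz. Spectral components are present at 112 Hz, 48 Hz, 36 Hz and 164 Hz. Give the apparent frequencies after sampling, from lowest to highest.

4 Hz, 8 Hz

fs/2 = 20 Hz.
112 Hz mod fs = 32 Hz.
32 Hz > fs/2 = 20 Hz, folds to fs − 32 Hz = 8 Hz.
48 Hz mod fs = 8 Hz.
8 Hz ≤ fs/2 = 20 Hz, appears at 8 Hz.
36 Hz > fs/2 = 20 Hz, folds to fs − 36 Hz = 4 Hz.
164 Hz mod fs = 4 Hz.
4 Hz ≤ fs/2 = 20 Hz, appears at 4 Hz.
Distinct values: {4 Hz, 8 Hz}.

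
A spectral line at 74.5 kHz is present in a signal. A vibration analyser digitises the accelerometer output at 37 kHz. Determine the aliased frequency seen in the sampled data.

0.5 kHz

74.5 kHz mod fs = 0.5 kHz.
0.5 kHz ≤ fs/2 = 18.5 kHz, appears at 0.5 kHz.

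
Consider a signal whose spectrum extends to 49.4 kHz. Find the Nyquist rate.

98.8 kHz

Nyquist rate = 2 × 49.4 kHz = 98.8 kHz.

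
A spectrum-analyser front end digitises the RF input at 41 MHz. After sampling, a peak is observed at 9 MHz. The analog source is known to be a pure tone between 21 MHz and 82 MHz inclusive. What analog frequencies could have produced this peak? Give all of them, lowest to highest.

Frequencies that alias to 9 MHz are k·fs ± 9 MHz for integer k ≥ 0.
k=0: 9 MHz.
k=1: 32 MHz, 50 MHz.
k=2: 73 MHz, 91 MHz.
k=3: 114 MHz, 132 MHz.
Within [21 MHz, 82 MHz]: 32 MHz, 50 MHz, 73 MHz.

32 MHz, 50 MHz, 73 MHz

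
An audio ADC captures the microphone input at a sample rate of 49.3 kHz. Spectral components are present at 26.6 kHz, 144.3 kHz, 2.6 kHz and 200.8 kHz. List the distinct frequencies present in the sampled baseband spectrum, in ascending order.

2.6 kHz, 3.6 kHz, 22.7 kHz

fs/2 = 24.65 kHz.
26.6 kHz > fs/2 = 24.65 kHz, folds to fs − 26.6 kHz = 22.7 kHz.
144.3 kHz mod fs = 45.7 kHz.
45.7 kHz > fs/2 = 24.65 kHz, folds to fs − 45.7 kHz = 3.6 kHz.
2.6 kHz ≤ fs/2 = 24.65 kHz, passes unchanged.
200.8 kHz mod fs = 3.6 kHz.
3.6 kHz ≤ fs/2 = 24.65 kHz, appears at 3.6 kHz.
Distinct values: {2.6 kHz, 3.6 kHz, 22.7 kHz}.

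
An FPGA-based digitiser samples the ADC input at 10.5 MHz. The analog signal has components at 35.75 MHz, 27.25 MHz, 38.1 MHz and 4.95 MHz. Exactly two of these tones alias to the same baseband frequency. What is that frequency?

fs/2 = 5.25 MHz.
35.75 MHz mod fs = 4.25 MHz.
4.25 MHz ≤ fs/2 = 5.25 MHz, appears at 4.25 MHz.
27.25 MHz mod fs = 6.25 MHz.
6.25 MHz > fs/2 = 5.25 MHz, folds to fs − 6.25 MHz = 4.25 MHz.
38.1 MHz mod fs = 6.6 MHz.
6.6 MHz > fs/2 = 5.25 MHz, folds to fs − 6.6 MHz = 3.9 MHz.
4.95 MHz ≤ fs/2 = 5.25 MHz, passes unchanged.
27.25 MHz and 35.75 MHz both map to 4.25 MHz.

4.25 MHz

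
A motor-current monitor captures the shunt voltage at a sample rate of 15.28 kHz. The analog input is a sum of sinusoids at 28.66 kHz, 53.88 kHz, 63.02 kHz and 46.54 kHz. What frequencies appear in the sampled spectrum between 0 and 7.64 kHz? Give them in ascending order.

0.7 kHz, 1.9 kHz, 7.24 kHz

fs/2 = 7.64 kHz.
28.66 kHz mod fs = 13.38 kHz.
13.38 kHz > fs/2 = 7.64 kHz, folds to fs − 13.38 kHz = 1.9 kHz.
53.88 kHz mod fs = 8.04 kHz.
8.04 kHz > fs/2 = 7.64 kHz, folds to fs − 8.04 kHz = 7.24 kHz.
63.02 kHz mod fs = 1.9 kHz.
1.9 kHz ≤ fs/2 = 7.64 kHz, appears at 1.9 kHz.
46.54 kHz mod fs = 0.7 kHz.
0.7 kHz ≤ fs/2 = 7.64 kHz, appears at 0.7 kHz.
Distinct values: {0.7 kHz, 1.9 kHz, 7.24 kHz}.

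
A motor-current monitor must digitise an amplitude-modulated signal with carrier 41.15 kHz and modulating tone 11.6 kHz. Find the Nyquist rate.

AM sidebands sit at fc ± fm = 29.55 kHz and 52.75 kHz.
Highest-frequency component: 52.75 kHz.
Nyquist rate = 2 × 52.75 kHz = 105.5 kHz.

105.5 kHz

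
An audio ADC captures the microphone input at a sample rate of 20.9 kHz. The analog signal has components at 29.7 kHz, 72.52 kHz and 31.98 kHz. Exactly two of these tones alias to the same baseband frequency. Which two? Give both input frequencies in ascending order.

fs/2 = 10.45 kHz.
29.7 kHz mod fs = 8.8 kHz.
8.8 kHz ≤ fs/2 = 10.45 kHz, appears at 8.8 kHz.
72.52 kHz mod fs = 9.82 kHz.
9.82 kHz ≤ fs/2 = 10.45 kHz, appears at 9.82 kHz.
31.98 kHz mod fs = 11.08 kHz.
11.08 kHz > fs/2 = 10.45 kHz, folds to fs − 11.08 kHz = 9.82 kHz.
31.98 kHz and 72.52 kHz both map to 9.82 kHz.

31.98 kHz, 72.52 kHz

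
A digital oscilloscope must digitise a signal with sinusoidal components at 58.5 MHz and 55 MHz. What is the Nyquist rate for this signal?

117 MHz

Highest-frequency component: 58.5 MHz.
Nyquist rate = 2 × 58.5 MHz = 117 MHz.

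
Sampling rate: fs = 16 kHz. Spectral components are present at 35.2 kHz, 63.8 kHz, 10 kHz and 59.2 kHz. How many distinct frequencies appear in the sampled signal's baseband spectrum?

fs/2 = 8 kHz.
35.2 kHz mod fs = 3.2 kHz.
3.2 kHz ≤ fs/2 = 8 kHz, appears at 3.2 kHz.
63.8 kHz mod fs = 15.8 kHz.
15.8 kHz > fs/2 = 8 kHz, folds to fs − 15.8 kHz = 0.2 kHz.
10 kHz > fs/2 = 8 kHz, folds to fs − 10 kHz = 6 kHz.
59.2 kHz mod fs = 11.2 kHz.
11.2 kHz > fs/2 = 8 kHz, folds to fs − 11.2 kHz = 4.8 kHz.
Distinct values: {0.2 kHz, 3.2 kHz, 4.8 kHz, 6 kHz} → 4.

4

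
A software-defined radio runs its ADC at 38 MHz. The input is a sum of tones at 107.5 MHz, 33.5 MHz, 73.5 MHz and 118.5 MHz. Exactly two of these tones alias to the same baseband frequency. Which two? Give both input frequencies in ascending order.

33.5 MHz, 118.5 MHz

fs/2 = 19 MHz.
107.5 MHz mod fs = 31.5 MHz.
31.5 MHz > fs/2 = 19 MHz, folds to fs − 31.5 MHz = 6.5 MHz.
33.5 MHz > fs/2 = 19 MHz, folds to fs − 33.5 MHz = 4.5 MHz.
73.5 MHz mod fs = 35.5 MHz.
35.5 MHz > fs/2 = 19 MHz, folds to fs − 35.5 MHz = 2.5 MHz.
118.5 MHz mod fs = 4.5 MHz.
4.5 MHz ≤ fs/2 = 19 MHz, appears at 4.5 MHz.
33.5 MHz and 118.5 MHz both map to 4.5 MHz.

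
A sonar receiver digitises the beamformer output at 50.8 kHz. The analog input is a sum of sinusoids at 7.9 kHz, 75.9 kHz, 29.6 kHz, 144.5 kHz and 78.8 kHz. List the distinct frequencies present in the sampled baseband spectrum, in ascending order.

fs/2 = 25.4 kHz.
7.9 kHz ≤ fs/2 = 25.4 kHz, passes unchanged.
75.9 kHz mod fs = 25.1 kHz.
25.1 kHz ≤ fs/2 = 25.4 kHz, appears at 25.1 kHz.
29.6 kHz > fs/2 = 25.4 kHz, folds to fs − 29.6 kHz = 21.2 kHz.
144.5 kHz mod fs = 42.9 kHz.
42.9 kHz > fs/2 = 25.4 kHz, folds to fs − 42.9 kHz = 7.9 kHz.
78.8 kHz mod fs = 28 kHz.
28 kHz > fs/2 = 25.4 kHz, folds to fs − 28 kHz = 22.8 kHz.
Distinct values: {7.9 kHz, 21.2 kHz, 22.8 kHz, 25.1 kHz}.

7.9 kHz, 21.2 kHz, 22.8 kHz, 25.1 kHz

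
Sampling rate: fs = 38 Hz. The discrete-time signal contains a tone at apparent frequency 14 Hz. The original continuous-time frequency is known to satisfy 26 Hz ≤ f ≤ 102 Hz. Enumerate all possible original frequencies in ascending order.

Frequencies that alias to 14 Hz are k·fs ± 14 Hz for integer k ≥ 0.
k=0: 14 Hz.
k=1: 24 Hz, 52 Hz.
k=2: 62 Hz, 90 Hz.
k=3: 100 Hz, 128 Hz.
k=4: 138 Hz, 166 Hz.
Within [26 Hz, 102 Hz]: 52 Hz, 62 Hz, 90 Hz, 100 Hz.

52 Hz, 62 Hz, 90 Hz, 100 Hz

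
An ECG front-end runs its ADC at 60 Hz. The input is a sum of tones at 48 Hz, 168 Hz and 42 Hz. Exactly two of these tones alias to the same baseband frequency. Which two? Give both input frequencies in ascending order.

fs/2 = 30 Hz.
48 Hz > fs/2 = 30 Hz, folds to fs − 48 Hz = 12 Hz.
168 Hz mod fs = 48 Hz.
48 Hz > fs/2 = 30 Hz, folds to fs − 48 Hz = 12 Hz.
42 Hz > fs/2 = 30 Hz, folds to fs − 42 Hz = 18 Hz.
48 Hz and 168 Hz both map to 12 Hz.

48 Hz, 168 Hz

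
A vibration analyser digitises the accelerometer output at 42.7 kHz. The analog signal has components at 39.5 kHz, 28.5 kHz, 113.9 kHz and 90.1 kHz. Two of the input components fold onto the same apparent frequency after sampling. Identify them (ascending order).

fs/2 = 21.35 kHz.
39.5 kHz > fs/2 = 21.35 kHz, folds to fs − 39.5 kHz = 3.2 kHz.
28.5 kHz > fs/2 = 21.35 kHz, folds to fs − 28.5 kHz = 14.2 kHz.
113.9 kHz mod fs = 28.5 kHz.
28.5 kHz > fs/2 = 21.35 kHz, folds to fs − 28.5 kHz = 14.2 kHz.
90.1 kHz mod fs = 4.7 kHz.
4.7 kHz ≤ fs/2 = 21.35 kHz, appears at 4.7 kHz.
28.5 kHz and 113.9 kHz both map to 14.2 kHz.

28.5 kHz, 113.9 kHz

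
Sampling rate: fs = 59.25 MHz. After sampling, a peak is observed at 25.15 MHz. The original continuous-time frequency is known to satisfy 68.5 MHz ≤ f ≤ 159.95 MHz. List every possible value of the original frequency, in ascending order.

84.4 MHz, 93.35 MHz, 143.65 MHz, 152.6 MHz

Frequencies that alias to 25.15 MHz are k·fs ± 25.15 MHz for integer k ≥ 0.
k=0: 25.15 MHz.
k=1: 34.1 MHz, 84.4 MHz.
k=2: 93.35 MHz, 143.65 MHz.
k=3: 152.6 MHz, 202.9 MHz.
k=4: 211.85 MHz, 262.15 MHz.
Within [68.5 MHz, 159.95 MHz]: 84.4 MHz, 93.35 MHz, 143.65 MHz, 152.6 MHz.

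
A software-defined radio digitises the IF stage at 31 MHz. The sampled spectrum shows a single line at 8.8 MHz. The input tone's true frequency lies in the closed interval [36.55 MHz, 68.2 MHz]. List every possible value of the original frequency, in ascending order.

39.8 MHz, 53.2 MHz

Frequencies that alias to 8.8 MHz are k·fs ± 8.8 MHz for integer k ≥ 0.
k=0: 8.8 MHz.
k=1: 22.2 MHz, 39.8 MHz.
k=2: 53.2 MHz, 70.8 MHz.
k=3: 84.2 MHz, 101.8 MHz.
Within [36.55 MHz, 68.2 MHz]: 39.8 MHz, 53.2 MHz.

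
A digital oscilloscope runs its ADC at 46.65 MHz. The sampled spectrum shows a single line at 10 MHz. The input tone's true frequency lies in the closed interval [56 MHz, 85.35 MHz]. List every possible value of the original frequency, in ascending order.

Frequencies that alias to 10 MHz are k·fs ± 10 MHz for integer k ≥ 0.
k=0: 10 MHz.
k=1: 36.65 MHz, 56.65 MHz.
k=2: 83.3 MHz, 103.3 MHz.
k=3: 129.95 MHz, 149.95 MHz.
Within [56 MHz, 85.35 MHz]: 56.65 MHz, 83.3 MHz.

56.65 MHz, 83.3 MHz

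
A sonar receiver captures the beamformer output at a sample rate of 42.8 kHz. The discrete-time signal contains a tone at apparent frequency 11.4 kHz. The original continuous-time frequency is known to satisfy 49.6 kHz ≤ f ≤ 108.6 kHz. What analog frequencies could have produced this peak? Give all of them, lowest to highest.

Frequencies that alias to 11.4 kHz are k·fs ± 11.4 kHz for integer k ≥ 0.
k=0: 11.4 kHz.
k=1: 31.4 kHz, 54.2 kHz.
k=2: 74.2 kHz, 97 kHz.
k=3: 117 kHz, 139.8 kHz.
Within [49.6 kHz, 108.6 kHz]: 54.2 kHz, 74.2 kHz, 97 kHz.

54.2 kHz, 74.2 kHz, 97 kHz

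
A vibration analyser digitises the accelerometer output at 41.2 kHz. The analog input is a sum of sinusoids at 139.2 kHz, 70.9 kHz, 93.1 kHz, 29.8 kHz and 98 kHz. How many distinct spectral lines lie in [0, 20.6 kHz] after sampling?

fs/2 = 20.6 kHz.
139.2 kHz mod fs = 15.6 kHz.
15.6 kHz ≤ fs/2 = 20.6 kHz, appears at 15.6 kHz.
70.9 kHz mod fs = 29.7 kHz.
29.7 kHz > fs/2 = 20.6 kHz, folds to fs − 29.7 kHz = 11.5 kHz.
93.1 kHz mod fs = 10.7 kHz.
10.7 kHz ≤ fs/2 = 20.6 kHz, appears at 10.7 kHz.
29.8 kHz > fs/2 = 20.6 kHz, folds to fs − 29.8 kHz = 11.4 kHz.
98 kHz mod fs = 15.6 kHz.
15.6 kHz ≤ fs/2 = 20.6 kHz, appears at 15.6 kHz.
Distinct values: {10.7 kHz, 11.4 kHz, 11.5 kHz, 15.6 kHz} → 4.

4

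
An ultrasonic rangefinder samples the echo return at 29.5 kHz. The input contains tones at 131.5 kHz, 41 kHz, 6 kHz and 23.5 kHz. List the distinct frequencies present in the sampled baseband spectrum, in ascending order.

fs/2 = 14.75 kHz.
131.5 kHz mod fs = 13.5 kHz.
13.5 kHz ≤ fs/2 = 14.75 kHz, appears at 13.5 kHz.
41 kHz mod fs = 11.5 kHz.
11.5 kHz ≤ fs/2 = 14.75 kHz, appears at 11.5 kHz.
6 kHz ≤ fs/2 = 14.75 kHz, passes unchanged.
23.5 kHz > fs/2 = 14.75 kHz, folds to fs − 23.5 kHz = 6 kHz.
Distinct values: {6 kHz, 11.5 kHz, 13.5 kHz}.

6 kHz, 11.5 kHz, 13.5 kHz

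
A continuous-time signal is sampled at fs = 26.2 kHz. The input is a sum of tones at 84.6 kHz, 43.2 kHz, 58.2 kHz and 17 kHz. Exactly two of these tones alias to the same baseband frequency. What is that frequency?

9.2 kHz

fs/2 = 13.1 kHz.
84.6 kHz mod fs = 6 kHz.
6 kHz ≤ fs/2 = 13.1 kHz, appears at 6 kHz.
43.2 kHz mod fs = 17 kHz.
17 kHz > fs/2 = 13.1 kHz, folds to fs − 17 kHz = 9.2 kHz.
58.2 kHz mod fs = 5.8 kHz.
5.8 kHz ≤ fs/2 = 13.1 kHz, appears at 5.8 kHz.
17 kHz > fs/2 = 13.1 kHz, folds to fs − 17 kHz = 9.2 kHz.
17 kHz and 43.2 kHz both map to 9.2 kHz.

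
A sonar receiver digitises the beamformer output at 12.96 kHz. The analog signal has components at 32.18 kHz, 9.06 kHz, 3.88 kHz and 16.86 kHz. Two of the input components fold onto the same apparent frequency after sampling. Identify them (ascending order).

9.06 kHz, 16.86 kHz

fs/2 = 6.48 kHz.
32.18 kHz mod fs = 6.26 kHz.
6.26 kHz ≤ fs/2 = 6.48 kHz, appears at 6.26 kHz.
9.06 kHz > fs/2 = 6.48 kHz, folds to fs − 9.06 kHz = 3.9 kHz.
3.88 kHz ≤ fs/2 = 6.48 kHz, passes unchanged.
16.86 kHz mod fs = 3.9 kHz.
3.9 kHz ≤ fs/2 = 6.48 kHz, appears at 3.9 kHz.
9.06 kHz and 16.86 kHz both map to 3.9 kHz.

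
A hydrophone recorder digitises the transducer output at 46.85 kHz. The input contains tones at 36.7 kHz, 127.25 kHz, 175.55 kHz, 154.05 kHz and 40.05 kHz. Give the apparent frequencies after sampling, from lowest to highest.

fs/2 = 23.425 kHz.
36.7 kHz > fs/2 = 23.425 kHz, folds to fs − 36.7 kHz = 10.15 kHz.
127.25 kHz mod fs = 33.55 kHz.
33.55 kHz > fs/2 = 23.425 kHz, folds to fs − 33.55 kHz = 13.3 kHz.
175.55 kHz mod fs = 35 kHz.
35 kHz > fs/2 = 23.425 kHz, folds to fs − 35 kHz = 11.85 kHz.
154.05 kHz mod fs = 13.5 kHz.
13.5 kHz ≤ fs/2 = 23.425 kHz, appears at 13.5 kHz.
40.05 kHz > fs/2 = 23.425 kHz, folds to fs − 40.05 kHz = 6.8 kHz.
Distinct values: {6.8 kHz, 10.15 kHz, 11.85 kHz, 13.3 kHz, 13.5 kHz}.

6.8 kHz, 10.15 kHz, 11.85 kHz, 13.3 kHz, 13.5 kHz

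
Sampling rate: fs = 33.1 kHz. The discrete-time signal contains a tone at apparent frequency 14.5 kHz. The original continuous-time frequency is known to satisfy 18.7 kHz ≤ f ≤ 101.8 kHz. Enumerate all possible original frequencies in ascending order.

Frequencies that alias to 14.5 kHz are k·fs ± 14.5 kHz for integer k ≥ 0.
k=0: 14.5 kHz.
k=1: 18.6 kHz, 47.6 kHz.
k=2: 51.7 kHz, 80.7 kHz.
k=3: 84.8 kHz, 113.8 kHz.
k=4: 117.9 kHz, 146.9 kHz.
Within [18.7 kHz, 101.8 kHz]: 47.6 kHz, 51.7 kHz, 80.7 kHz, 84.8 kHz.

47.6 kHz, 51.7 kHz, 80.7 kHz, 84.8 kHz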